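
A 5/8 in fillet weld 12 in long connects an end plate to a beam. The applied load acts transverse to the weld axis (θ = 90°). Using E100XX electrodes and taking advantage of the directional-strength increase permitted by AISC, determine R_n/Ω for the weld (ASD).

R_n/Ω ≈ 239 kips

E100XX → F_EXX = 100 ksi.
t_e = 0.707 × 0.625 = 0.4419 in; A_we = 0.4419 × 12 = 5.302 in².
Directional factor: 1.0 + 0.5 sin^1.5(90°) = 1.5.
F_nw = 0.6 × 100 × 1.5 = 90 ksi.
R_n/Ω = (90 × 5.302) / 2.0 = 238.6 kips.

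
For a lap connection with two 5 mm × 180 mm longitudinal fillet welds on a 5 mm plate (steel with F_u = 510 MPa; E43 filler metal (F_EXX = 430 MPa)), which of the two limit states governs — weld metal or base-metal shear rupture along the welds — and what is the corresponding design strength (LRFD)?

φR_n ≈ 246 kN (weld metal governs)

t_e = 0.707 × 5 = 3.535 mm; L = 360 mm.
Weld metal: φR_n = 0.75 × 0.6 × 430 × 3.535 × 360 × 10⁻³ = 246.2 kN.
Base metal (shear rupture): φR_n = 0.75 × 0.6 × 510 × 5 × 360 × 10⁻³ = 413.1 kN.
Governing: weld metal.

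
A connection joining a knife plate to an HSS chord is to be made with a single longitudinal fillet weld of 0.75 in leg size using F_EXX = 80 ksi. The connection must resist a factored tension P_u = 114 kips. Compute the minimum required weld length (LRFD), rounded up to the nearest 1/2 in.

L = 6 in

Throat t_e = 0.707 × 0.75 = 0.5302 in.
φr_n = 0.75 × 0.6 × 80 × 0.5302 = 19.09 kips/in.
L_req = P_u / φr_n = 114 / 19.09 = 5.972 in total.
Round up → use L = 6 in.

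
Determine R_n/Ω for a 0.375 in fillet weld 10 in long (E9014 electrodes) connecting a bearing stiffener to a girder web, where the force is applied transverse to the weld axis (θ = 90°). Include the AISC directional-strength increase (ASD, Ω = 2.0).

R_n/Ω ≈ 107 kip

E90XX → F_EXX = 90 ksi.
t_e = 0.707 × 0.375 = 0.2651 in; A_we = 0.2651 × 10 = 2.651 in².
Directional factor: 1.0 + 0.5 sin^1.5(90°) = 1.5.
F_nw = 0.6 × 90 × 1.5 = 81 ksi.
R_n/Ω = (81 × 2.651) / 2.0 = 107.4 kip.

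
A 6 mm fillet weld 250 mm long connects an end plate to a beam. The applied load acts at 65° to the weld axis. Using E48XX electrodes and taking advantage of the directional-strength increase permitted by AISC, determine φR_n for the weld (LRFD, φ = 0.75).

E48XX → F_EXX = 480 MPa.
t_e = 0.707 × 6 = 4.242 mm; A_we = 4.242 × 250 = 1060 mm².
Directional factor: 1.0 + 0.5 sin^1.5(65°) = 1.431.
F_nw = 0.6 × 480 × 1.431 = 412.2 MPa.
φR_n = 0.75 × 412.2 × 1060 × 10⁻³ = 327.9 kN.

φR_n ≈ 328 kN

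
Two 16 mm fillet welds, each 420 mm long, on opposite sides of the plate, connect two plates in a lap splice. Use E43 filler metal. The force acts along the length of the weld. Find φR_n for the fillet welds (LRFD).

φR_n ≈ 1840 kN

E43XX → F_EXX = 430 MPa.
Effective throat t_e = 0.707 × 16 = 11.31 mm.
Total length L = 840 mm; A_we = 11.31 × 840 = 9502 mm².
F_nw = 0.6 F_EXX = 0.6 × 430 = 258 MPa.
φR_n = 0.75 × 258 × 9502 × 10⁻³ = 1839 kN.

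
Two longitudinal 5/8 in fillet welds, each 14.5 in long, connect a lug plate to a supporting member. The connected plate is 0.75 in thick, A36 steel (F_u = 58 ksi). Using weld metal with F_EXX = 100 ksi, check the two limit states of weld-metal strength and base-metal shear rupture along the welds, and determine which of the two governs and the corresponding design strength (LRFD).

φR_n ≈ 568 kips (base-metal shear rupture governs)

t_e = 0.707 × 0.625 = 0.4419 in; L = 29 in.
Weld metal: φR_n = 0.75 × 0.6 × 100 × 0.4419 × 29 = 576.6 kips.
Base metal (shear rupture): φR_n = 0.75 × 0.6 × 58 × 0.75 × 29 = 567.7 kips.
Governing: base-metal shear rupture.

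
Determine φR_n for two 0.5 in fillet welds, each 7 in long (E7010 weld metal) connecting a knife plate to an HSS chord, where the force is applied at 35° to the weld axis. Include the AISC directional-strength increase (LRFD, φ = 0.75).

φR_n ≈ 190 kip

E70XX → F_EXX = 70 ksi.
t_e = 0.707 × 0.5 = 0.3535 in; A_we = 0.3535 × 14 = 4.949 in².
Directional factor: 1.0 + 0.5 sin^1.5(35°) = 1.217.
F_nw = 0.6 × 70 × 1.217 = 51.12 ksi.
φR_n = 0.75 × 51.12 × 4.949 = 189.8 kip.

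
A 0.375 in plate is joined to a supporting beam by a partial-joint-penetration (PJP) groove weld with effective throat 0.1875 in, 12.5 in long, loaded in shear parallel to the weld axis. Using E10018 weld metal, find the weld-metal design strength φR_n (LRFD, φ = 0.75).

φR_n ≈ 105 kip

E100XX → F_EXX = 100 ksi.
Effective throat (given) t_e = 0.1875 in.
A_we = 0.1875 × 12.5 = 2.344 in².
F_nw = 0.6 F_EXX = 60 ksi.
φR_n = 0.75 × 60 × 2.344 = 105.5 kip.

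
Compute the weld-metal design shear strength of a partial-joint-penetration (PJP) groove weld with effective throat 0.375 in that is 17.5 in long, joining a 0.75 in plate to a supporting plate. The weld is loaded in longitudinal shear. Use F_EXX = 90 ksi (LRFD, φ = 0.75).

φR_n ≈ 266 kips

Effective throat (given) t_e = 0.375 in.
A_we = 0.375 × 17.5 = 6.562 in².
F_nw = 0.6 F_EXX = 54 ksi.
φR_n = 0.75 × 54 × 6.562 = 265.8 kips.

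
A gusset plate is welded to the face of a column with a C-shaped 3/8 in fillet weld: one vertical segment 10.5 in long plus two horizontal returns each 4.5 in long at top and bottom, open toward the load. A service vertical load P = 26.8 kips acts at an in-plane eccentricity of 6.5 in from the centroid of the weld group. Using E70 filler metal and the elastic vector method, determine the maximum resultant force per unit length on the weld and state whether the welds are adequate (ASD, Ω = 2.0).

f_max ≈ 3.79 kip/in; adequate

E70XX → F_EXX = 70 ksi.
Total weld length L_w = 19.5 in. Treat welds as unit-width lines.
Centroid: x̄ = 2×4.5×2.25 / 19.5 = 1.038 in from the vertical weld.
Polar moment about centroid: J = I_x + I_y = [10.5³/12 + 2×4.5×5.25²] + [10.5×1.038² + 2(4.5³/12 + 4.5×1.212²)] = 384.3 in³.
Direct shear f_v = P/L_w = 26.8 / 19.5 = 1.374 kip/in (vertical).
Torsion M = P·e = 26.8 × 6.5 = 174.2 kip·in.
Critical point at (x, y) = (3.462, 5.25) from centroid. f_tx = M·y/J = 2.38 kip/in; f_ty = M·x/J = 1.569 kip/in.
Resultant f_max = √[f_tx² + (f_v + f_ty)²] = √[2.38² + (1.374 + 1.569)²] = 3.785 kip/in.
Capacity per unit length: r_n/Ω = (1/2.0) × 0.6 × 70 × (0.707 × 0.375) = 5.568 kip/in.
3.785 ≤ 5.568 → adequate.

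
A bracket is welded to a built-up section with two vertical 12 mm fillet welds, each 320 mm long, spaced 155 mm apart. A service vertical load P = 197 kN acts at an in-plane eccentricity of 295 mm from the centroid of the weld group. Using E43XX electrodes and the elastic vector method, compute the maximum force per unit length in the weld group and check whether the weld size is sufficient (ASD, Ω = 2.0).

E43XX → F_EXX = 430 MPa.
Total weld length L_w = 640 mm. Treat welds as unit-width lines.
Polar moment about centroid: J = 2[d³/12 + d(b/2)²] = 2[320³/12 + 320×77.5²] = 9305000 mm³.
Direct shear f_v = P/L_w = 197×10³ / 640 = 307.8 N/mm (vertical).
Torsion M = P·e = 197×10³ × 295 = 58115000 N·mm.
Critical point at (x, y) = (77.5, 160) from centroid. f_tx = M·y/J = 999.3 N/mm; f_ty = M·x/J = 484 N/mm.
Resultant f_max = √[f_tx² + (f_v + f_ty)²] = √[999.3² + (307.8 + 484)²] = 1275 N/mm.
Capacity per unit length: r_n/Ω = (1/2.0) × 0.6 × 430 × (0.707 × 12) = 1094 N/mm.
1275 > 1094 → NOT adequate.

f_max ≈ 1270 N/mm; NOT adequate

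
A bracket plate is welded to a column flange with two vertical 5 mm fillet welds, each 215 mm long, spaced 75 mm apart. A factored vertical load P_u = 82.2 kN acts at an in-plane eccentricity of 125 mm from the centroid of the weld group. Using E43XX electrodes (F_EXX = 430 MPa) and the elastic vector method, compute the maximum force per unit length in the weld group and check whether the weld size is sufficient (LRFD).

Total weld length L_w = 430 mm. Treat welds as unit-width lines.
Polar moment about centroid: J = 2[d³/12 + d(b/2)²] = 2[215³/12 + 215×37.5²] = 2261000 mm³.
Direct shear f_v = P/L_w = 82.2×10³ / 430 = 191.2 N/mm (vertical).
Torsion M = P·e = 82.2×10³ × 125 = 10275000 N·mm.
Critical point at (x, y) = (37.5, 107.5) from centroid. f_tx = M·y/J = 488.5 N/mm; f_ty = M·x/J = 170.4 N/mm.
Resultant f_max = √[f_tx² + (f_v + f_ty)²] = √[488.5² + (191.2 + 170.4)²] = 607.8 N/mm.
Capacity per unit length: φr_n = 0.75 × 0.6 × 430 × (0.707 × 5) = 684 N/mm.
607.8 ≤ 684 → adequate.

f_max ≈ 608 N/mm; adequate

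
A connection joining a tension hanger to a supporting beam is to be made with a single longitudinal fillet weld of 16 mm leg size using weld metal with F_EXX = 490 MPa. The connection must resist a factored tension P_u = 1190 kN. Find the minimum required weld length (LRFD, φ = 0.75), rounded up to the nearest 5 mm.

Throat t_e = 0.707 × 16 = 11.31 mm.
φr_n = 0.75 × 0.6 × 490 × 11.31 × 10⁻³ = 2.494 kN/mm.
L_req = P_u / φr_n = 1190 / 2.494 = 477.1 mm total.
Round up → use L = 480 mm.

L = 480 mm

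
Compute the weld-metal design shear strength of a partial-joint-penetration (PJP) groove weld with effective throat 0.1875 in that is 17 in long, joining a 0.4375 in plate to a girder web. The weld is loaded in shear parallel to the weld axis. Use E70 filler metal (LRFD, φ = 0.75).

E70XX → F_EXX = 70 ksi.
Effective throat (given) t_e = 0.1875 in.
A_we = 0.1875 × 17 = 3.188 in².
F_nw = 0.6 F_EXX = 42 ksi.
φR_n = 0.75 × 42 × 3.188 = 100.4 kips.

φR_n ≈ 100 kips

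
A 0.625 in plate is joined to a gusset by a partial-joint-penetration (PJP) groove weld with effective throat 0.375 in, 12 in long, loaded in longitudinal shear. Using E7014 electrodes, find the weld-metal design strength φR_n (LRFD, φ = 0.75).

E70XX → F_EXX = 70 ksi.
Effective throat (given) t_e = 0.375 in.
A_we = 0.375 × 12 = 4.5 in².
F_nw = 0.6 F_EXX = 42 ksi.
φR_n = 0.75 × 42 × 4.5 = 141.8 kip.

φR_n ≈ 142 kip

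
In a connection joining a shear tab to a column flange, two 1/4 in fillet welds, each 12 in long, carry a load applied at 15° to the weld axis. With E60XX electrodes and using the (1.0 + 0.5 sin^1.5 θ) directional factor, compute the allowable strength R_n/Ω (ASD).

R_n/Ω ≈ 81.4 kips

E60XX → F_EXX = 60 ksi.
t_e = 0.707 × 0.25 = 0.1767 in; A_we = 0.1767 × 24 = 4.242 in².
Directional factor: 1.0 + 0.5 sin^1.5(15°) = 1.066.
F_nw = 0.6 × 60 × 1.066 = 38.37 ksi.
R_n/Ω = (38.37 × 4.242) / 2.0 = 81.38 kips.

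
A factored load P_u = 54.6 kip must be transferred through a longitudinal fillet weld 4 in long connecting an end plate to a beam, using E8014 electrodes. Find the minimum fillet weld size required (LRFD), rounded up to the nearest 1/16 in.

E80XX → F_EXX = 80 ksi.
Total weld length L = 4 in.
Required throat t_e = P_u / (φ × 0.6 F_EXX × L) = 54.6 / (0.75 × 0.6 × 80 × 4) = 0.3792 in.
Required leg w = t_e / 0.707 = 0.5363 in → use 9/16 in.

w = 9/16 in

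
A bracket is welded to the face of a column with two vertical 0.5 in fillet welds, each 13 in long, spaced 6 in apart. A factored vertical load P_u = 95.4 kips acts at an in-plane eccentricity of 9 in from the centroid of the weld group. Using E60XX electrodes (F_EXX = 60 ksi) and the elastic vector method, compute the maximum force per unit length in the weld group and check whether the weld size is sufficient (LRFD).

Total weld length L_w = 26 in. Treat welds as unit-width lines.
Polar moment about centroid: J = 2[d³/12 + d(b/2)²] = 2[13³/12 + 13×3²] = 600.2 in³.
Direct shear f_v = P/L_w = 95.4 / 26 = 3.669 kip/in (vertical).
Torsion M = P·e = 95.4 × 9 = 858.6 kip·in.
Critical point at (x, y) = (3, 6.5) from centroid. f_tx = M·y/J = 9.299 kip/in; f_ty = M·x/J = 4.292 kip/in.
Resultant f_max = √[f_tx² + (f_v + f_ty)²] = √[9.299² + (3.669 + 4.292)²] = 12.24 kip/in.
Capacity per unit length: φr_n = 0.75 × 0.6 × 60 × (0.707 × 0.5) = 9.544 kip/in.
12.24 > 9.544 → NOT adequate.

f_max ≈ 12.2 kip/in; NOT adequate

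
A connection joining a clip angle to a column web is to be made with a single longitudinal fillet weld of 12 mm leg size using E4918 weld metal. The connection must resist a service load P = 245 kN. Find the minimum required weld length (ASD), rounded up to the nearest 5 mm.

E49XX → F_EXX = 490 MPa.
Throat t_e = 0.707 × 12 = 8.484 mm.
r_n/Ω = (0.6 × 490 × 8.484) / 2.0 = 1247 N/mm = 1.247 kN/mm.
L_req = P / (r_n/Ω) = 245 / 1.247 = 196.4 mm total.
Round up → use L = 200 mm.

L = 200 mm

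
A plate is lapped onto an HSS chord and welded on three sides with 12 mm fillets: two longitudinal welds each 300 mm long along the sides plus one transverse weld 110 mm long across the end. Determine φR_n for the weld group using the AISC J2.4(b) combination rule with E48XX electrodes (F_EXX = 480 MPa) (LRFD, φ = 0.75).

φR_n ≈ 1300 kN

t_e = 0.707 × 12 = 8.484 mm.
R_nwl = 0.6 × 480 × 8.484 × 600 × 10⁻³ = 1466 kN (longitudinal, 2 welds).
R_nwt = 0.6 × 480 × 8.484 × 110 × 10⁻³ = 268.8 kN (transverse, base value).
(i) R_nwl + R_nwt = 1735 kN; (ii) 0.85 R_nwl + 1.5 R_nwt = 1649 kN.
R_n = max = 1735 kN [governs: (i)]; φR_n = 1301 kN.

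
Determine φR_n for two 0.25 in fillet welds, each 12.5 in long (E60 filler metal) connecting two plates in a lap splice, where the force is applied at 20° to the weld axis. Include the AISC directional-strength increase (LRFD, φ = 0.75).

E60XX → F_EXX = 60 ksi.
t_e = 0.707 × 0.25 = 0.1767 in; A_we = 0.1767 × 25 = 4.419 in².
Directional factor: 1.0 + 0.5 sin^1.5(20°) = 1.1.
F_nw = 0.6 × 60 × 1.1 = 39.6 ksi.
φR_n = 0.75 × 39.6 × 4.419 = 131.2 kip.

φR_n ≈ 131 kip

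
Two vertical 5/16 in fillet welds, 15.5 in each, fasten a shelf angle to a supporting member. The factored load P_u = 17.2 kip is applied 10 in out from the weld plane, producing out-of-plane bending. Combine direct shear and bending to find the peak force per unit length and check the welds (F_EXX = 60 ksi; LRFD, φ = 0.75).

f_max ≈ 2.22 kip/in; adequate

L_w = 2 × 15.5 = 31 in; section modulus (unit throat) S = 2 × L²/6 = 80.08 in².
Direct shear f_v = P/L_w = 17.2/31 = 0.5548 kip/in.
Moment M = P × e = 17.2 × 10 = 172 kip·in; bending f_b = M/S = 2.148 kip/in.
f_max = √(f_v² + f_b²) = √(0.5548² + 2.148²) = 2.218 kip/in.
φr_n = 0.75 × 0.6 × 60 × (0.707 × 0.3125) = 5.965 kip/in → adequate.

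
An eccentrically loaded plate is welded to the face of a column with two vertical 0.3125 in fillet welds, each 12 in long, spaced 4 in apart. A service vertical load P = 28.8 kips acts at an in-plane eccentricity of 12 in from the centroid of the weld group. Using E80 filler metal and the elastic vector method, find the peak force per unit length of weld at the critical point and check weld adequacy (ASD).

E80XX → F_EXX = 80 ksi.
Total weld length L_w = 24 in. Treat welds as unit-width lines.
Polar moment about centroid: J = 2[d³/12 + d(b/2)²] = 2[12³/12 + 12×2²] = 384 in³.
Direct shear f_v = P/L_w = 28.8 / 24 = 1.2 kip/in (vertical).
Torsion M = P·e = 28.8 × 12 = 345.6 kip·in.
Critical point at (x, y) = (2, 6) from centroid. f_tx = M·y/J = 5.4 kip/in; f_ty = M·x/J = 1.8 kip/in.
Resultant f_max = √[f_tx² + (f_v + f_ty)²] = √[5.4² + (1.2 + 1.8)²] = 6.177 kip/in.
Capacity per unit length: r_n/Ω = (1/2.0) × 0.6 × 80 × (0.707 × 0.3125) = 5.302 kip/in.
6.177 > 5.302 → NOT adequate.

f_max ≈ 6.18 kip/in; NOT adequate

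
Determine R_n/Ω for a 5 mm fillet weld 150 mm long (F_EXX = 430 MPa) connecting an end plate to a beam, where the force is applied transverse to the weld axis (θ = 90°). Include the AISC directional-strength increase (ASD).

t_e = 0.707 × 5 = 3.535 mm; A_we = 3.535 × 150 = 530.2 mm².
Directional factor: 1.0 + 0.5 sin^1.5(90°) = 1.5.
F_nw = 0.6 × 430 × 1.5 = 387 MPa.
R_n/Ω = (387 × 530.2) / 2.0 × 10⁻³ = 102.6 kN.

R_n/Ω ≈ 103 kN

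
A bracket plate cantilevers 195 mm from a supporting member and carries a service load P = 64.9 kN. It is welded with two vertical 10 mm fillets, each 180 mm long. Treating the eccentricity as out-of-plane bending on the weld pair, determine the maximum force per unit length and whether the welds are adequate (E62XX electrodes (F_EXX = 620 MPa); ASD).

L_w = 2 × 180 = 360 mm; section modulus (unit throat) S = 2 × L²/6 = 10800 mm².
Direct shear f_v = P/L_w = 64.9×10³/360 = 180.3 N/mm.
Moment M = P × e = 64.9×10³ × 195 = 12656000 N·mm; bending f_b = M/S = 1172 N/mm.
f_max = √(f_v² + f_b²) = √(180.3² + 1172²) = 1186 N/mm.
r_n/Ω = (1/2.0) × 0.6 × 620 × (0.707 × 10) = 1315 N/mm → adequate.

f_max ≈ 1190 N/mm; adequate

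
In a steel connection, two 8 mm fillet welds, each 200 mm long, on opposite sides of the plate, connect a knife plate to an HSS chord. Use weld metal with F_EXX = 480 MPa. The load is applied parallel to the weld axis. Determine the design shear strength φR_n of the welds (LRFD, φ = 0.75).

Effective throat t_e = 0.707 × 8 = 5.656 mm.
Total length L = 400 mm; A_we = 5.656 × 400 = 2262 mm².
F_nw = 0.6 F_EXX = 0.6 × 480 = 288 MPa.
φR_n = 0.75 × 288 × 2262 × 10⁻³ = 488.7 kN.

φR_n ≈ 489 kN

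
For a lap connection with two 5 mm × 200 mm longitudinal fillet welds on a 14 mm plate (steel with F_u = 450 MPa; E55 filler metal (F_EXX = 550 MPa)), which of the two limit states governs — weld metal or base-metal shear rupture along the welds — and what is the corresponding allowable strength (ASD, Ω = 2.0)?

t_e = 0.707 × 5 = 3.535 mm; L = 400 mm.
Weld metal: R_n/Ω = (1/2.0) × 0.6 × 550 × 3.535 × 400 × 10⁻³ = 233.3 kN.
Base metal (shear rupture): R_n/Ω = (1/2.0) × 0.6 × 450 × 14 × 400 × 10⁻³ = 756 kN.
Governing: weld metal.

R_n/Ω ≈ 233 kN (weld metal governs)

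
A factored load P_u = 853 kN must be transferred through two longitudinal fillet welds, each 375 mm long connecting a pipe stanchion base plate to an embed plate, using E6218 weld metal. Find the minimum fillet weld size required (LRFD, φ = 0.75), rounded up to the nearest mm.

w = 6 mm

E62XX → F_EXX = 620 MPa.
Total weld length L = 750 mm.
Required throat t_e = P_u / (φ × 0.6 F_EXX × L) = 853 / (0.75 × 0.6 × 620 × 750 × 10⁻³) = 4.076 mm.
Required leg w = t_e / 0.707 = 5.766 mm → use 6 mm.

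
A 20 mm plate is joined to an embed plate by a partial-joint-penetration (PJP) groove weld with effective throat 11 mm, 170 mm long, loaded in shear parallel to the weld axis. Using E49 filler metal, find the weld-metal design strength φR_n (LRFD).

φR_n ≈ 412 kN

E49XX → F_EXX = 490 MPa.
Effective throat (given) t_e = 11 mm.
A_we = 11 × 170 = 1870 mm².
F_nw = 0.6 F_EXX = 294 MPa.
φR_n = 0.75 × 294 × 1870 × 10⁻³ = 412.3 kN.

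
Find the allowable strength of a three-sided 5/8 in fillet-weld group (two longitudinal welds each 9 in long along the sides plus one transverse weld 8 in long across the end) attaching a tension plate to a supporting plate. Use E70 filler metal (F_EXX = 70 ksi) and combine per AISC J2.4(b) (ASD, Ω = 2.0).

t_e = 0.707 × 0.625 = 0.4419 in.
R_nwl = 0.6 × 70 × 0.4419 × 18 = 334.1 kip (longitudinal, 2 welds).
R_nwt = 0.6 × 70 × 0.4419 × 8 = 148.5 kip (transverse, base value).
(i) R_nwl + R_nwt = 482.5 kip; (ii) 0.85 R_nwl + 1.5 R_nwt = 506.7 kip.
R_n = max = 506.7 kip [governs: (ii)]; R_n/Ω = 253.3 kip.

R_n/Ω ≈ 253 kip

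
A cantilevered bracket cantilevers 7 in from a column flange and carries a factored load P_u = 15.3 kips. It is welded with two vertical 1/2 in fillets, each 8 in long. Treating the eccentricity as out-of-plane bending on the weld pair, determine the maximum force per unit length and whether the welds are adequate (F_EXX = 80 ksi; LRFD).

f_max ≈ 5.11 kip/in; adequate

L_w = 2 × 8 = 16 in; section modulus (unit throat) S = 2 × L²/6 = 21.33 in².
Direct shear f_v = P/L_w = 15.3/16 = 0.9563 kip/in.
Moment M = P × e = 15.3 × 7 = 107.1 kip·in; bending f_b = M/S = 5.02 kip/in.
f_max = √(f_v² + f_b²) = √(0.9563² + 5.02²) = 5.111 kip/in.
φr_n = 0.75 × 0.6 × 80 × (0.707 × 0.5) = 12.73 kip/in → adequate.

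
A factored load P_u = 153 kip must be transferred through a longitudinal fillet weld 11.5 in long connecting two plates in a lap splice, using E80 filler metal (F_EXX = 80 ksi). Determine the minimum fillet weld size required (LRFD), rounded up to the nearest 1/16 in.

Total weld length L = 11.5 in.
Required throat t_e = P_u / (φ × 0.6 F_EXX × L) = 153 / (0.75 × 0.6 × 80 × 11.5) = 0.3696 in.
Required leg w = t_e / 0.707 = 0.5227 in → use 9/16 in.

w = 9/16 in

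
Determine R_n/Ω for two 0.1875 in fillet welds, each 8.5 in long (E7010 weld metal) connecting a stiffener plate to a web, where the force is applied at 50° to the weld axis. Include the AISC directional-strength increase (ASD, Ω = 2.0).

R_n/Ω ≈ 63.2 kips

E70XX → F_EXX = 70 ksi.
t_e = 0.707 × 0.1875 = 0.1326 in; A_we = 0.1326 × 17 = 2.254 in².
Directional factor: 1.0 + 0.5 sin^1.5(50°) = 1.335.
F_nw = 0.6 × 70 × 1.335 = 56.08 ksi.
R_n/Ω = (56.08 × 2.254) / 2.0 = 63.19 kips.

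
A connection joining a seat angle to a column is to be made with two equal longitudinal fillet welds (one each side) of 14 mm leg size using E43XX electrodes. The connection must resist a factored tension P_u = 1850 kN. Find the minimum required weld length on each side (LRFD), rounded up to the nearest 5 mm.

E43XX → F_EXX = 430 MPa.
Throat t_e = 0.707 × 14 = 9.898 mm.
φr_n = 0.75 × 0.6 × 430 × 9.898 × 10⁻³ = 1.915 kN/mm.
L_req = P_u / φr_n = 1850 / 1.915 = 965.9 mm total.
Per side: 965.9 / 2 = 483 mm.
Round up → use L = 485 mm on each side.

L = 485 mm on each side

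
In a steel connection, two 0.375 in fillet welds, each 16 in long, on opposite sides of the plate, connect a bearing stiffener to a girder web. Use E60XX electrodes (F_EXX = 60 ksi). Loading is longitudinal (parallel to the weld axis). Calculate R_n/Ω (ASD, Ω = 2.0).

Effective throat t_e = 0.707 × 0.375 = 0.2651 in.
Total length L = 32 in; A_we = 0.2651 × 32 = 8.484 in².
F_nw = 0.6 F_EXX = 0.6 × 60 = 36 ksi.
R_n = 36 × 8.484 = 305.4 kip; R_n/Ω = 305.4/2.0 = 152.7 kip.

R_n/Ω ≈ 153 kip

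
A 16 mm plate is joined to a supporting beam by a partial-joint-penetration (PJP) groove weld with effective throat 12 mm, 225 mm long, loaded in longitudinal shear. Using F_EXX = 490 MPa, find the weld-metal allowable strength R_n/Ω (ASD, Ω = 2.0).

Effective throat (given) t_e = 12 mm.
A_we = 12 × 225 = 2700 mm².
F_nw = 0.6 F_EXX = 294 MPa.
R_n/Ω = (294 × 2700) / 2.0 × 10⁻³ = 396.9 kN.

R_n/Ω ≈ 397 kN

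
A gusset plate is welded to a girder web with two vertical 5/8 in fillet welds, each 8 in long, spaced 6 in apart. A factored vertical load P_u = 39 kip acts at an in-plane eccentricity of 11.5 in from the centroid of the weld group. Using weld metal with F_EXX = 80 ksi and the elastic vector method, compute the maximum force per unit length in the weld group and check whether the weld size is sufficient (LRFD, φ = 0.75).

Total weld length L_w = 16 in. Treat welds as unit-width lines.
Polar moment about centroid: J = 2[d³/12 + d(b/2)²] = 2[8³/12 + 8×3²] = 229.3 in³.
Direct shear f_v = P/L_w = 39 / 16 = 2.438 kip/in (vertical).
Torsion M = P·e = 39 × 11.5 = 448.5 kip·in.
Critical point at (x, y) = (3, 4) from centroid. f_tx = M·y/J = 7.823 kip/in; f_ty = M·x/J = 5.867 kip/in.
Resultant f_max = √[f_tx² + (f_v + f_ty)²] = √[7.823² + (2.438 + 5.867)²] = 11.41 kip/in.
Capacity per unit length: φr_n = 0.75 × 0.6 × 80 × (0.707 × 0.625) = 15.91 kip/in.
11.41 ≤ 15.91 → adequate.

f_max ≈ 11.4 kip/in; adequate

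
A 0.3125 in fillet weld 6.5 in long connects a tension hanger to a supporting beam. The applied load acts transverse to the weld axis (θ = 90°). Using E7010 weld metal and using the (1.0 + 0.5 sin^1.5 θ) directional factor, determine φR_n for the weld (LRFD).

E70XX → F_EXX = 70 ksi.
t_e = 0.707 × 0.3125 = 0.2209 in; A_we = 0.2209 × 6.5 = 1.436 in².
Directional factor: 1.0 + 0.5 sin^1.5(90°) = 1.5.
F_nw = 0.6 × 70 × 1.5 = 63 ksi.
φR_n = 0.75 × 63 × 1.436 = 67.86 kip.

φR_n ≈ 67.9 kip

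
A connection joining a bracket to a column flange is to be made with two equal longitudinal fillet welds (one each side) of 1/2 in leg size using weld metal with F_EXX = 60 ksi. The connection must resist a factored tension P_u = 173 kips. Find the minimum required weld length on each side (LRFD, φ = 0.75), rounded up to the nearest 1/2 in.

L = 9.5 in on each side

Throat t_e = 0.707 × 0.5 = 0.3535 in.
φr_n = 0.75 × 0.6 × 60 × 0.3535 = 9.544 kips/in.
L_req = P_u / φr_n = 173 / 9.544 = 18.13 in total.
Per side: 18.13 / 2 = 9.063 in.
Round up → use L = 9.5 in on each side.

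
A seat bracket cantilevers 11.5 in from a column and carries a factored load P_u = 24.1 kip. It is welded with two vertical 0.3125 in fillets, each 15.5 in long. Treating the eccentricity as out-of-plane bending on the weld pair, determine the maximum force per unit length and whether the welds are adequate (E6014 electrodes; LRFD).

f_max ≈ 3.55 kip/in; adequate

E60XX → F_EXX = 60 ksi.
L_w = 2 × 15.5 = 31 in; section modulus (unit throat) S = 2 × L²/6 = 80.08 in².
Direct shear f_v = P/L_w = 24.1/31 = 0.7774 kip/in.
Moment M = P × e = 24.1 × 11.5 = 277.15 kip·in; bending f_b = M/S = 3.461 kip/in.
f_max = √(f_v² + f_b²) = √(0.7774² + 3.461²) = 3.547 kip/in.
φr_n = 0.75 × 0.6 × 60 × (0.707 × 0.3125) = 5.965 kip/in → adequate.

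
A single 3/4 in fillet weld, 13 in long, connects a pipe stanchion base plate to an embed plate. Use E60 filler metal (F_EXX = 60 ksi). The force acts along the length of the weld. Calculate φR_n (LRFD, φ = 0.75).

φR_n ≈ 186 kip

Effective throat t_e = 0.707 × 0.75 = 0.5302 in.
Total length L = 13 in; A_we = 0.5302 × 13 = 6.893 in².
F_nw = 0.6 F_EXX = 0.6 × 60 = 36 ksi.
φR_n = 0.75 × 36 × 6.893 = 186.1 kip.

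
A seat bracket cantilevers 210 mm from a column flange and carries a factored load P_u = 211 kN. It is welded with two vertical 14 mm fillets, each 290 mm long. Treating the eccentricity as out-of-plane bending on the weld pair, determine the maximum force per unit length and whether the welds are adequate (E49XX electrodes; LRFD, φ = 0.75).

f_max ≈ 1620 N/mm; adequate

E49XX → F_EXX = 490 MPa.
L_w = 2 × 290 = 580 mm; section modulus (unit throat) S = 2 × L²/6 = 28030 mm².
Direct shear f_v = P/L_w = 211×10³/580 = 363.8 N/mm.
Moment M = P × e = 211×10³ × 210 = 44310000 N·mm; bending f_b = M/S = 1581 N/mm.
f_max = √(f_v² + f_b²) = √(363.8² + 1581²) = 1622 N/mm.
φr_n = 0.75 × 0.6 × 490 × (0.707 × 14) = 2183 N/mm → adequate.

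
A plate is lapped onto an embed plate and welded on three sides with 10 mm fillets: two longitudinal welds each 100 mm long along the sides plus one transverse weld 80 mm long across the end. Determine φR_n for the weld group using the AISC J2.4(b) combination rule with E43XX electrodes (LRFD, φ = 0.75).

E43XX → F_EXX = 430 MPa.
t_e = 0.707 × 10 = 7.07 mm.
R_nwl = 0.6 × 430 × 7.07 × 200 × 10⁻³ = 364.8 kN (longitudinal, 2 welds).
R_nwt = 0.6 × 430 × 7.07 × 80 × 10⁻³ = 145.9 kN (transverse, base value).
(i) R_nwl + R_nwt = 510.7 kN; (ii) 0.85 R_nwl + 1.5 R_nwt = 529 kN.
R_n = max = 529 kN [governs: (ii)]; φR_n = 396.7 kN.

φR_n ≈ 397 kN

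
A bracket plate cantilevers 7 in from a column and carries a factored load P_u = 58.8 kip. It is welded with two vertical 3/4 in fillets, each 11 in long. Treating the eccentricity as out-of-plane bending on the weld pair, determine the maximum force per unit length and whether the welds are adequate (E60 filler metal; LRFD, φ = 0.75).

f_max ≈ 10.5 kip/in; adequate

E60XX → F_EXX = 60 ksi.
L_w = 2 × 11 = 22 in; section modulus (unit throat) S = 2 × L²/6 = 40.33 in².
Direct shear f_v = P/L_w = 58.8/22 = 2.673 kip/in.
Moment M = P × e = 58.8 × 7 = 411.6 kip·in; bending f_b = M/S = 10.2 kip/in.
f_max = √(f_v² + f_b²) = √(2.673² + 10.2²) = 10.55 kip/in.
φr_n = 0.75 × 0.6 × 60 × (0.707 × 0.75) = 14.32 kip/in → adequate.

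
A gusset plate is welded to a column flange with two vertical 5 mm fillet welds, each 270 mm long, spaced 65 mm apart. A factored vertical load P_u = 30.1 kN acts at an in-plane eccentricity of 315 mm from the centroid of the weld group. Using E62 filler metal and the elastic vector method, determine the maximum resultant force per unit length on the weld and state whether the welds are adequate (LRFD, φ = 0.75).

E62XX → F_EXX = 620 MPa.
Total weld length L_w = 540 mm. Treat welds as unit-width lines.
Polar moment about centroid: J = 2[d³/12 + d(b/2)²] = 2[270³/12 + 270×32.5²] = 3851000 mm³.
Direct shear f_v = P/L_w = 30.1×10³ / 540 = 55.74 N/mm (vertical).
Torsion M = P·e = 30.1×10³ × 315 = 9481500 N·mm.
Critical point at (x, y) = (32.5, 135) from centroid. f_tx = M·y/J = 332.4 N/mm; f_ty = M·x/J = 80.02 N/mm.
Resultant f_max = √[f_tx² + (f_v + f_ty)²] = √[332.4² + (55.74 + 80.02)²] = 359 N/mm.
Capacity per unit length: φr_n = 0.75 × 0.6 × 620 × (0.707 × 5) = 986.3 N/mm.
359 ≤ 986.3 → adequate.

f_max ≈ 359 N/mm; adequate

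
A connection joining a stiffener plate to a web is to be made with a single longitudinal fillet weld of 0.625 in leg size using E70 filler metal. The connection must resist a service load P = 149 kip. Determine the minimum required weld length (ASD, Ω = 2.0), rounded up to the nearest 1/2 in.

E70XX → F_EXX = 70 ksi.
Throat t_e = 0.707 × 0.625 = 0.4419 in.
r_n/Ω = (0.6 × 70 × 0.4419) / 2.0 = 9.279 kip/in.
L_req = P / (r_n/Ω) = 149 / 9.279 = 16.06 in total.
Round up → use L = 16.5 in.

L = 16.5 in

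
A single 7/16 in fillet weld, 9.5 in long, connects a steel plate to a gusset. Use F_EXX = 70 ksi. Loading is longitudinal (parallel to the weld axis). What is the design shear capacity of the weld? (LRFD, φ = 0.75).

φR_n ≈ 92.6 kips

Effective throat t_e = 0.707 × 0.4375 = 0.3093 in.
Total length L = 9.5 in; A_we = 0.3093 × 9.5 = 2.938 in².
F_nw = 0.6 F_EXX = 0.6 × 70 = 42 ksi.
φR_n = 0.75 × 42 × 2.938 = 92.56 kips.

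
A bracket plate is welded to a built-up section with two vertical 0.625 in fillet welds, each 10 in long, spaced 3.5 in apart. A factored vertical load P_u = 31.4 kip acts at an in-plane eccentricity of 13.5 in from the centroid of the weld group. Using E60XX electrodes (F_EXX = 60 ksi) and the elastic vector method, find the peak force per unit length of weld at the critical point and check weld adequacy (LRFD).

f_max ≈ 10.5 kip/in; adequate

Total weld length L_w = 20 in. Treat welds as unit-width lines.
Polar moment about centroid: J = 2[d³/12 + d(b/2)²] = 2[10³/12 + 10×1.75²] = 227.9 in³.
Direct shear f_v = P/L_w = 31.4 / 20 = 1.57 kip/in (vertical).
Torsion M = P·e = 31.4 × 13.5 = 423.9 kip·in.
Critical point at (x, y) = (1.75, 5) from centroid. f_tx = M·y/J = 9.299 kip/in; f_ty = M·x/J = 3.255 kip/in.
Resultant f_max = √[f_tx² + (f_v + f_ty)²] = √[9.299² + (1.57 + 3.255)²] = 10.48 kip/in.
Capacity per unit length: φr_n = 0.75 × 0.6 × 60 × (0.707 × 0.625) = 11.93 kip/in.
10.48 ≤ 11.93 → adequate.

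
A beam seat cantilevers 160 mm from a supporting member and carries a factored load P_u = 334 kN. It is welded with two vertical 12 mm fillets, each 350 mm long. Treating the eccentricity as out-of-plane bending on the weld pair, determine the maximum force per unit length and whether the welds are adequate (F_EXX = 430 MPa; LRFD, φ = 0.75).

L_w = 2 × 350 = 700 mm; section modulus (unit throat) S = 2 × L²/6 = 40830 mm².
Direct shear f_v = P/L_w = 334×10³/700 = 477.1 N/mm.
Moment M = P × e = 334×10³ × 160 = 53440000 N·mm; bending f_b = M/S = 1309 N/mm.
f_max = √(f_v² + f_b²) = √(477.1² + 1309²) = 1393 N/mm.
φr_n = 0.75 × 0.6 × 430 × (0.707 × 12) = 1642 N/mm → adequate.

f_max ≈ 1390 N/mm; adequate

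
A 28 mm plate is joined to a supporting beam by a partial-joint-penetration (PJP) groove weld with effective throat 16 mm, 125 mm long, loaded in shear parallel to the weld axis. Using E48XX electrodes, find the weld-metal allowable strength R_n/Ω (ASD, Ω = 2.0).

R_n/Ω ≈ 288 kN

E48XX → F_EXX = 480 MPa.
Effective throat (given) t_e = 16 mm.
A_we = 16 × 125 = 2000 mm².
F_nw = 0.6 F_EXX = 288 MPa.
R_n/Ω = (288 × 2000) / 2.0 × 10⁻³ = 288 kN.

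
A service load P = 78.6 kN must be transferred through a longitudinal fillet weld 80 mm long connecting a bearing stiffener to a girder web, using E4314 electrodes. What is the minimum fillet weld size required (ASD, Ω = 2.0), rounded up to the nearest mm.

E43XX → F_EXX = 430 MPa.
Total weld length L = 80 mm.
Required throat t_e = P × Ω / (0.6 F_EXX × L) = 78.6 × 2.0 / (0.6 × 430 × 80 × 10⁻³) = 7.616 mm.
Required leg w = t_e / 0.707 = 10.77 mm → use 11 mm.

w = 11 mm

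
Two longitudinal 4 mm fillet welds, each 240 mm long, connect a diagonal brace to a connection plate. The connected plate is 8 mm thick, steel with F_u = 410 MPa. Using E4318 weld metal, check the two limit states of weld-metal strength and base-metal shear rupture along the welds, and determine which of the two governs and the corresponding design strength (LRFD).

φR_n ≈ 263 kN (weld metal governs)

E43XX → F_EXX = 430 MPa.
t_e = 0.707 × 4 = 2.828 mm; L = 480 mm.
Weld metal: φR_n = 0.75 × 0.6 × 430 × 2.828 × 480 × 10⁻³ = 262.7 kN.
Base metal (shear rupture): φR_n = 0.75 × 0.6 × 410 × 8 × 480 × 10⁻³ = 708.5 kN.
Governing: weld metal.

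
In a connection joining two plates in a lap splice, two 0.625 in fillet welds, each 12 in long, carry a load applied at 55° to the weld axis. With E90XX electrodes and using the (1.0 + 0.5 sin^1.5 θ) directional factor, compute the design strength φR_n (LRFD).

φR_n ≈ 589 kip

E90XX → F_EXX = 90 ksi.
t_e = 0.707 × 0.625 = 0.4419 in; A_we = 0.4419 × 24 = 10.6 in².
Directional factor: 1.0 + 0.5 sin^1.5(55°) = 1.371.
F_nw = 0.6 × 90 × 1.371 = 74.02 ksi.
φR_n = 0.75 × 74.02 × 10.6 = 588.7 kip.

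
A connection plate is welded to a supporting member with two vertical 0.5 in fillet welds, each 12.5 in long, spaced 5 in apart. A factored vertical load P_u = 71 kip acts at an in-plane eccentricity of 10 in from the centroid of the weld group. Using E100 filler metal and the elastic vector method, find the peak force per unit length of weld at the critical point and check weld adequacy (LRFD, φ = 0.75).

E100XX → F_EXX = 100 ksi.
Total weld length L_w = 25 in. Treat welds as unit-width lines.
Polar moment about centroid: J = 2[d³/12 + d(b/2)²] = 2[12.5³/12 + 12.5×2.5²] = 481.8 in³.
Direct shear f_v = P/L_w = 71 / 25 = 2.84 kip/in (vertical).
Torsion M = P·e = 71 × 10 = 710 kip·in.
Critical point at (x, y) = (2.5, 6.25) from centroid. f_tx = M·y/J = 9.211 kip/in; f_ty = M·x/J = 3.684 kip/in.
Resultant f_max = √[f_tx² + (f_v + f_ty)²] = √[9.211² + (2.84 + 3.684)²] = 11.29 kip/in.
Capacity per unit length: φr_n = 0.75 × 0.6 × 100 × (0.707 × 0.5) = 15.91 kip/in.
11.29 ≤ 15.91 → adequate.

f_max ≈ 11.3 kip/in; adequate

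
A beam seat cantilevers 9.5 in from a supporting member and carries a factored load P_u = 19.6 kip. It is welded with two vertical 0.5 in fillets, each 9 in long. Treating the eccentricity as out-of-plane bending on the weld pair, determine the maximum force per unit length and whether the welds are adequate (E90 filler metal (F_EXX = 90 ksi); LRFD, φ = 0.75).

f_max ≈ 6.98 kip/in; adequate

L_w = 2 × 9 = 18 in; section modulus (unit throat) S = 2 × L²/6 = 27 in².
Direct shear f_v = P/L_w = 19.6/18 = 1.089 kip/in.
Moment M = P × e = 19.6 × 9.5 = 186.2 kip·in; bending f_b = M/S = 6.896 kip/in.
f_max = √(f_v² + f_b²) = √(1.089² + 6.896²) = 6.982 kip/in.
φr_n = 0.75 × 0.6 × 90 × (0.707 × 0.5) = 14.32 kip/in → adequate.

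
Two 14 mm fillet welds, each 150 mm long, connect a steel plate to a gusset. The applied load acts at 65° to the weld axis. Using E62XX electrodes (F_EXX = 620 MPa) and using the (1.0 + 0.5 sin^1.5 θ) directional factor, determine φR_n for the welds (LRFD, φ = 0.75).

φR_n ≈ 1190 kN

t_e = 0.707 × 14 = 9.898 mm; A_we = 9.898 × 300 = 2969 mm².
Directional factor: 1.0 + 0.5 sin^1.5(65°) = 1.431.
F_nw = 0.6 × 620 × 1.431 = 532.5 MPa.
φR_n = 0.75 × 532.5 × 2969 × 10⁻³ = 1186 kN.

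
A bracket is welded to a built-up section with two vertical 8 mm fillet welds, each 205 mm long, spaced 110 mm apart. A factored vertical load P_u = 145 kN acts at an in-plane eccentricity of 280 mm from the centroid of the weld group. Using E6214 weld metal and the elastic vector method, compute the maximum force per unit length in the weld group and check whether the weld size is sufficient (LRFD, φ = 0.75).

f_max ≈ 1960 N/mm; NOT adequate

E62XX → F_EXX = 620 MPa.
Total weld length L_w = 410 mm. Treat welds as unit-width lines.
Polar moment about centroid: J = 2[d³/12 + d(b/2)²] = 2[205³/12 + 205×55²] = 2676000 mm³.
Direct shear f_v = P/L_w = 145×10³ / 410 = 353.7 N/mm (vertical).
Torsion M = P·e = 145×10³ × 280 = 40600000 N·mm.
Critical point at (x, y) = (55, 102.5) from centroid. f_tx = M·y/J = 1555 N/mm; f_ty = M·x/J = 834.4 N/mm.
Resultant f_max = √[f_tx² + (f_v + f_ty)²] = √[1555² + (353.7 + 834.4)²] = 1957 N/mm.
Capacity per unit length: φr_n = 0.75 × 0.6 × 620 × (0.707 × 8) = 1578 N/mm.
1957 > 1578 → NOT adequate.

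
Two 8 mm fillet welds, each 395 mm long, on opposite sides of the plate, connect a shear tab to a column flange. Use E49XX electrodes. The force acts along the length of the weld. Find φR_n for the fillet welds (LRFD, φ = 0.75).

φR_n ≈ 985 kN

E49XX → F_EXX = 490 MPa.
Effective throat t_e = 0.707 × 8 = 5.656 mm.
Total length L = 790 mm; A_we = 5.656 × 790 = 4468 mm².
F_nw = 0.6 F_EXX = 0.6 × 490 = 294 MPa.
φR_n = 0.75 × 294 × 4468 × 10⁻³ = 985.2 kN.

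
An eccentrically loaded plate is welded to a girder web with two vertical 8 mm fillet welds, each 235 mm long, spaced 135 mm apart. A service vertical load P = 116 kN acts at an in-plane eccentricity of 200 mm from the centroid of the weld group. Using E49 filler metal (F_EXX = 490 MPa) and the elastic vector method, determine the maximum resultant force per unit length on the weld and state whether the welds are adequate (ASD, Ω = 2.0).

f_max ≈ 880 N/mm; NOT adequate

Total weld length L_w = 470 mm. Treat welds as unit-width lines.
Polar moment about centroid: J = 2[d³/12 + d(b/2)²] = 2[235³/12 + 235×67.5²] = 4304000 mm³.
Direct shear f_v = P/L_w = 116×10³ / 470 = 246.8 N/mm (vertical).
Torsion M = P·e = 116×10³ × 200 = 23200000 N·mm.
Critical point at (x, y) = (67.5, 117.5) from centroid. f_tx = M·y/J = 633.3 N/mm; f_ty = M·x/J = 363.8 N/mm.
Resultant f_max = √[f_tx² + (f_v + f_ty)²] = √[633.3² + (246.8 + 363.8)²] = 879.7 N/mm.
Capacity per unit length: r_n/Ω = (1/2.0) × 0.6 × 490 × (0.707 × 8) = 831.4 N/mm.
879.7 > 831.4 → NOT adequate.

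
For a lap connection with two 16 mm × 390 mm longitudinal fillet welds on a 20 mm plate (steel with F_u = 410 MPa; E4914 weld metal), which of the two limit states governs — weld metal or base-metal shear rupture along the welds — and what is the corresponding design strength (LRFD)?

φR_n ≈ 1950 kN (weld metal governs)

E49XX → F_EXX = 490 MPa.
t_e = 0.707 × 16 = 11.31 mm; L = 780 mm.
Weld metal: φR_n = 0.75 × 0.6 × 490 × 11.31 × 780 × 10⁻³ = 1946 kN.
Base metal (shear rupture): φR_n = 0.75 × 0.6 × 410 × 20 × 780 × 10⁻³ = 2878 kN.
Governing: weld metal.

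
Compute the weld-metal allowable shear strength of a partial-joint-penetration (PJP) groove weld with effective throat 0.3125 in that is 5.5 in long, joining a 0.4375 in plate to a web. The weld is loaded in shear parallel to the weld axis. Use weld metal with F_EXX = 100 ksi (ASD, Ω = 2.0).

R_n/Ω ≈ 51.6 kip

Effective throat (given) t_e = 0.3125 in.
A_we = 0.3125 × 5.5 = 1.719 in².
F_nw = 0.6 F_EXX = 60 ksi.
R_n/Ω = (60 × 1.719) / 2.0 = 51.56 kip.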